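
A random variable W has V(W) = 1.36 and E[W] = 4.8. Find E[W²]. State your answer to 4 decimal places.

E[W²] = V(W) + (E[W])² = 1.36 + (4.8)² = 24.4

24.4000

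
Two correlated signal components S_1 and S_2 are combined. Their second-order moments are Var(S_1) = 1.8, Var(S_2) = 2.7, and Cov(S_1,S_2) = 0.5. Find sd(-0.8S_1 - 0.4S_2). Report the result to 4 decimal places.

Var(-0.8S_1 - 0.4S_2) = (-0.8)²·Var(S_1) + (-0.4)²·Var(S_2) + 2·(-0.8)·(-0.4)·Cov(S_1,S_2)
= 0.64·1.8 + 0.16·2.7 + 0.64·0.5 = 1.904
sd(-0.8S_1 - 0.4S_2) = √1.904 ≈ 1.3799

1.3799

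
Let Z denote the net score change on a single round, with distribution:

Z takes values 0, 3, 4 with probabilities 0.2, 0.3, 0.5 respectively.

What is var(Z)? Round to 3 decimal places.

E[Z] = (0)(0.2) + (3)(0.3) + (4)(0.5) = 2.9
E[Z²] = (0)²(0.2) + (3)²(0.3) + (4)²(0.5) = 10.7
var(Z) = E[Z²] − (E[Z])² = 10.7 − (2.9)² = 2.29

2.290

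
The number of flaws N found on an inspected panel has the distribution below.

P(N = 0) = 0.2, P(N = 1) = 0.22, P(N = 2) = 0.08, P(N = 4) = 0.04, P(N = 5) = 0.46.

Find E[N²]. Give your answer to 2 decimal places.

12.68

E[N²] = (0)²(0.2) + (1)²(0.22) + (2)²(0.08) + (4)²(0.04) + (5)²(0.46) = 12.68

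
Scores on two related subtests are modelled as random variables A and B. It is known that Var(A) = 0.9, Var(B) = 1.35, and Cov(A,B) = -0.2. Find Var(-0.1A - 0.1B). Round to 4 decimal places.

0.0185

Var(-0.1A - 0.1B) = (-0.1)²·Var(A) + (-0.1)²·Var(B) + 2·(-0.1)·(-0.1)·Cov(A,B)
= 0.01·0.9 + 0.01·1.35 + 0.02·-0.2 = 0.0185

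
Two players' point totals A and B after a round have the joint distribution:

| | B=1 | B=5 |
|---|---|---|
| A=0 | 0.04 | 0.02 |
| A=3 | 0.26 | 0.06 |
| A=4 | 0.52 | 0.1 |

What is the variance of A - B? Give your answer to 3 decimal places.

E[A] = 3.44,  E[B] = 1.72,  E[AB] = 5.76
Var(A) = 12.8 − (3.44)² = 0.9664;  Var(B) = 5.32 − (1.72)² = 2.3616
Cov(A,B) = 5.76 − (3.44)(1.72) = -0.1568
Var(A - B) = (1)²·0.9664 + (-1)²·2.3616 + 2·(1)·(-1)·-0.1568 = 3.6416

3.642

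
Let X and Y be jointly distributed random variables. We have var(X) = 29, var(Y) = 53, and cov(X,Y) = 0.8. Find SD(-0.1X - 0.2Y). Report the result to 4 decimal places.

1.5627

var(-0.1X - 0.2Y) = (-0.1)²·var(X) + (-0.2)²·var(Y) + 2·(-0.1)·(-0.2)·cov(X,Y)
= 0.01·29 + 0.04·53 + 0.04·0.8 = 2.442
SD(-0.1X - 0.2Y) = √2.442 ≈ 1.5627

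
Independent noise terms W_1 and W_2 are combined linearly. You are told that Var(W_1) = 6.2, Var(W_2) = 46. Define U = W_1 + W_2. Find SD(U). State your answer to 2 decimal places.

7.22

By independence, Var(U) = (1)²Var(W_1) + (1)²Var(W_2)
= (1)²·6.2 + (1)²·46 = 52.2
SD(U) = √52.2 ≈ 7.22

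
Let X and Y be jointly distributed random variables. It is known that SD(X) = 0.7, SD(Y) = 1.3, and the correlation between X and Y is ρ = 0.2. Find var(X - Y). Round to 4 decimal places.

1.8160

var(X) = (0.7)² = 0.49;  var(Y) = (1.3)² = 1.69
Cov(X,Y) = ρ·SD(X)·SD(Y) = 0.2·0.7·1.3 = 0.182
var(X - Y) = (1)²·var(X) + (-1)²·var(Y) + 2·(1)·(-1)·Cov(X,Y)
= 1·0.49 + 1·1.69 + -2·0.182 = 1.816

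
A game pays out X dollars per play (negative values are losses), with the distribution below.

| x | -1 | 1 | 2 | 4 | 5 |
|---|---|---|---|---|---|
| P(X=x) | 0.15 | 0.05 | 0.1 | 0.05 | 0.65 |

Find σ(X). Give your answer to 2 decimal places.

E[X] = (-1)(0.15) + (1)(0.05) + (2)(0.1) + (4)(0.05) + (5)(0.65) = 3.55
E[X²] = (-1)²(0.15) + (1)²(0.05) + (2)²(0.1) + (4)²(0.05) + (5)²(0.65) = 17.65
var(X) = E[X²] − (E[X])² = 17.65 − (3.55)² = 5.0475
σ(X) = √5.0475 ≈ 2.25

2.25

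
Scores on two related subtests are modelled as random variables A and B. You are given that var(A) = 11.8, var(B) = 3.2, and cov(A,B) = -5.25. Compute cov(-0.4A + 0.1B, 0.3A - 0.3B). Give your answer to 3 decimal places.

cov(-0.4A + 0.1B, 0.3A - 0.3B) = (-0.4)(0.3)var(A) + (0.1)(-0.3)var(B) + [(-0.4)(-0.3) + (0.1)(0.3)]cov(A,B)
= -0.12·11.8 + -0.03·3.2 + 0.15·-5.25 = -2.2995

-2.300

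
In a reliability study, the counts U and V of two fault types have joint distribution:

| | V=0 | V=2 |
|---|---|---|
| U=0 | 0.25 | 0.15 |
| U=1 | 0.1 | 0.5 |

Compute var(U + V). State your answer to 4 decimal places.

E[U] = 0.6,  E[V] = 1.3,  E[UV] = 1
var(U) = 0.6 − (0.6)² = 0.24;  var(V) = 2.6 − (1.3)² = 0.91
cov(U,V) = 1 − (0.6)(1.3) = 0.22
var(U + V) = (1)²·0.24 + (1)²·0.91 + 2·(1)·(1)·0.22 = 1.59

1.5900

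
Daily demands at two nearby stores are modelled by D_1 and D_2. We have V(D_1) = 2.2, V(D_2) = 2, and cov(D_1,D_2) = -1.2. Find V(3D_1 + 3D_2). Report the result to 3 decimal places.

V(3D_1 + 3D_2) = (3)²·V(D_1) + (3)²·V(D_2) + 2·(3)·(3)·cov(D_1,D_2)
= 9·2.2 + 9·2 + 18·-1.2 = 16.2

16.200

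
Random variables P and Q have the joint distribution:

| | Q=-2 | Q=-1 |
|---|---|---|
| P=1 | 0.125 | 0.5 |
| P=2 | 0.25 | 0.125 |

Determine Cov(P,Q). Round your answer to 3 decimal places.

E[P] = 1.375,  E[Q] = -1.375
E[PQ] = -2
Cov(P,Q) = E[PQ] − E[P]E[Q] = -2 − (1.375)(-1.375) = -0.109375

-0.109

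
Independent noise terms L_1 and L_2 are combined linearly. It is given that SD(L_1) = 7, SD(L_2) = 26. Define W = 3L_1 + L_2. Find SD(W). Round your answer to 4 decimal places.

Var(L_1) = 49, Var(L_2) = 676
By independence, Var(W) = (3)²Var(L_1) + (1)²Var(L_2)
= (3)²·49 + (1)²·676 = 1117
SD(W) = √1117 ≈ 33.4215

33.4215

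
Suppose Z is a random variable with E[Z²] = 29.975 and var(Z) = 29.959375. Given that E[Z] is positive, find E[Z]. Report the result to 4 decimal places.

0.1250

(E[Z])² = E[Z²] − var(Z) = 29.975 − 29.959375 = 0.015625
E[Z] = √0.015625 = 0.125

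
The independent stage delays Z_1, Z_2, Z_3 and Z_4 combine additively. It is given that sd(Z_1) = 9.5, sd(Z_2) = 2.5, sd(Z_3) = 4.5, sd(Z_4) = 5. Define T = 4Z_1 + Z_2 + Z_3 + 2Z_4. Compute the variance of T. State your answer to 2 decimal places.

1570.50

Var(Z_1) = 90.25, Var(Z_2) = 6.25, Var(Z_3) = 20.25, Var(Z_4) = 25
By independence, Var(T) = (4)²Var(Z_1) + (1)²Var(Z_2) + (1)²Var(Z_3) + (2)²Var(Z_4)
= (4)²·90.25 + (1)²·6.25 + (1)²·20.25 + (2)²·25 = 1570.5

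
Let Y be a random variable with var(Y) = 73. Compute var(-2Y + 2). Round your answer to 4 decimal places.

292.0000

var(-2Y + 2) = (-2)²·var(Y) = 4·73 = 292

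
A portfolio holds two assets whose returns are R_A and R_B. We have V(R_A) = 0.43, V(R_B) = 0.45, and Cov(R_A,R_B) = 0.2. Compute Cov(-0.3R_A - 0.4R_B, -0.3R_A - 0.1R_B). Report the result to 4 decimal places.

Cov(-0.3R_A - 0.4R_B, -0.3R_A - 0.1R_B) = (-0.3)(-0.3)V(R_A) + (-0.4)(-0.1)V(R_B) + [(-0.3)(-0.1) + (-0.4)(-0.3)]Cov(R_A,R_B)
= 0.09·0.43 + 0.04·0.45 + 0.15·0.2 = 0.0867

0.0867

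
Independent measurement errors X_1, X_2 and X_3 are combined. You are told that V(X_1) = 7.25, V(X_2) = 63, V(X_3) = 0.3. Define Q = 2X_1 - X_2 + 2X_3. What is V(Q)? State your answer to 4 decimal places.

93.2000

By independence, V(Q) = (2)²V(X_1) + (-1)²V(X_2) + (2)²V(X_3)
= (2)²·7.25 + (-1)²·63 + (2)²·0.3 = 93.2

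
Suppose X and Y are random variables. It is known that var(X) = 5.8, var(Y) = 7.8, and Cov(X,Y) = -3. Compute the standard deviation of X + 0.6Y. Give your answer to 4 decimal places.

var(X + 0.6Y) = (1)²·var(X) + (0.6)²·var(Y) + 2·(1)·(0.6)·Cov(X,Y)
= 1·5.8 + 0.36·7.8 + 1.2·-3 = 5.008
SD(X + 0.6Y) = √5.008 ≈ 2.2379

2.2379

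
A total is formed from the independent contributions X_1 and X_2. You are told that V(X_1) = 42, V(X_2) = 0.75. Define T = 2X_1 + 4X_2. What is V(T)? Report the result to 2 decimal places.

180.00

By independence, V(T) = (2)²V(X_1) + (4)²V(X_2)
= (2)²·42 + (4)²·0.75 = 180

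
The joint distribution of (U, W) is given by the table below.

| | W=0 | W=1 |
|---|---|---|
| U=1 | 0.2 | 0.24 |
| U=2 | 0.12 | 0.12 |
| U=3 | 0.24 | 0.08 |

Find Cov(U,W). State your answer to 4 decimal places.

E[U] = 1.88,  E[W] = 0.44
E[UW] = 0.72
Cov(U,W) = E[UW] − E[U]E[W] = 0.72 − (1.88)(0.44) = -0.1072

-0.1072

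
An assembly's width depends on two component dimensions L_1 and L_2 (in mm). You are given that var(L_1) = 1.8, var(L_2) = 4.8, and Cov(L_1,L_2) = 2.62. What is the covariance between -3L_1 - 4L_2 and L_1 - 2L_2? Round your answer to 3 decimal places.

Cov(-3L_1 - 4L_2, L_1 - 2L_2) = (-3)(1)var(L_1) + (-4)(-2)var(L_2) + [(-3)(-2) + (-4)(1)]Cov(L_1,L_2)
= -3·1.8 + 8·4.8 + 2·2.62 = 38.24

38.240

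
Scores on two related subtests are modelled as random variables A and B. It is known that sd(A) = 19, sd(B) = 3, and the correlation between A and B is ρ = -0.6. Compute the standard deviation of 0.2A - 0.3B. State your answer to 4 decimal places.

4.3993

var(A) = (19)² = 361;  var(B) = (3)² = 9
Cov(A,B) = ρ·sd(A)·sd(B) = -0.6·19·3 = -34.2
var(0.2A - 0.3B) = (0.2)²·var(A) + (-0.3)²·var(B) + 2·(0.2)·(-0.3)·Cov(A,B)
= 0.04·361 + 0.09·9 + -0.12·-34.2 = 19.354
sd(0.2A - 0.3B) = √19.354 ≈ 4.3993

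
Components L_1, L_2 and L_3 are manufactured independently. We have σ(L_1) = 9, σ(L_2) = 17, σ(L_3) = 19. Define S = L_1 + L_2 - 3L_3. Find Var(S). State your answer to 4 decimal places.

Var(L_1) = 81, Var(L_2) = 289, Var(L_3) = 361
By independence, Var(S) = (1)²Var(L_1) + (1)²Var(L_2) + (-3)²Var(L_3)
= (1)²·81 + (1)²·289 + (-3)²·361 = 3619

3619.0000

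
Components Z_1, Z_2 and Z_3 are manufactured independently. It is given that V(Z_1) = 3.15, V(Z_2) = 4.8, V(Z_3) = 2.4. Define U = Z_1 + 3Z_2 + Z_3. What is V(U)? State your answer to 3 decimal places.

By independence, V(U) = (1)²V(Z_1) + (3)²V(Z_2) + (1)²V(Z_3)
= (1)²·3.15 + (3)²·4.8 + (1)²·2.4 = 48.75

48.750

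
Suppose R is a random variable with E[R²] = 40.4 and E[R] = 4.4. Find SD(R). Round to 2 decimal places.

4.59

V(R) = 40.4 − (4.4)² = 21.04
SD(R) = √21.04 ≈ 4.59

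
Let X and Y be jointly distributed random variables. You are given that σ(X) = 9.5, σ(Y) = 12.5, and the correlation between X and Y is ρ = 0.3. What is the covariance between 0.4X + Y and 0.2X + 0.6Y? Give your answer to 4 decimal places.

Var(X) = (9.5)² = 90.25;  Var(Y) = (12.5)² = 156.25
Cov(X,Y) = ρ·σ(X)·σ(Y) = 0.3·9.5·12.5 = 35.625
Cov(0.4X + Y, 0.2X + 0.6Y) = (0.4)(0.2)Var(X) + (1)(0.6)Var(Y) + [(0.4)(0.6) + (1)(0.2)]Cov(X,Y)
= 0.08·90.25 + 0.6·156.25 + 0.44·35.625 = 116.645

116.6450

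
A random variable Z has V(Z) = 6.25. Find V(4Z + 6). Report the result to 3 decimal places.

100.000

V(4Z + 6) = (4)²·V(Z) = 16·6.25 = 100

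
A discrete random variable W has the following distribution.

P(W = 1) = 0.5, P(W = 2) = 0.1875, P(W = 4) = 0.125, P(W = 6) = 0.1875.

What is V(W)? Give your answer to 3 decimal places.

3.750

E[W] = (1)(0.5) + (2)(0.1875) + (4)(0.125) + (6)(0.1875) = 2.5
E[W²] = (1)²(0.5) + (2)²(0.1875) + (4)²(0.125) + (6)²(0.1875) = 10
V(W) = E[W²] − (E[W])² = 10 − (2.5)² = 3.75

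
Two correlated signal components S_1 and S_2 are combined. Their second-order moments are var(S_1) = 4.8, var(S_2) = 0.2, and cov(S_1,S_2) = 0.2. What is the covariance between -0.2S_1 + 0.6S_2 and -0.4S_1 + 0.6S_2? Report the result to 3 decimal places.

cov(-0.2S_1 + 0.6S_2, -0.4S_1 + 0.6S_2) = (-0.2)(-0.4)var(S_1) + (0.6)(0.6)var(S_2) + [(-0.2)(0.6) + (0.6)(-0.4)]cov(S_1,S_2)
= 0.08·4.8 + 0.36·0.2 + -0.36·0.2 = 0.384

0.384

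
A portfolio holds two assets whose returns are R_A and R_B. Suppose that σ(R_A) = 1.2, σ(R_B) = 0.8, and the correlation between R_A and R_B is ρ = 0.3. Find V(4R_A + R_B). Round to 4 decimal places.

25.9840

V(R_A) = (1.2)² = 1.44;  V(R_B) = (0.8)² = 0.64
cov(R_A,R_B) = ρ·σ(R_A)·σ(R_B) = 0.3·1.2·0.8 = 0.288
V(4R_A + R_B) = (4)²·V(R_A) + (1)²·V(R_B) + 2·(4)·(1)·cov(R_A,R_B)
= 16·1.44 + 1·0.64 + 8·0.288 = 25.984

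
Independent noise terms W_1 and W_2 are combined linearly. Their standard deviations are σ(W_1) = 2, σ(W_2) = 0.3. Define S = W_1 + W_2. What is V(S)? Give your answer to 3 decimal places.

4.090

V(W_1) = 4, V(W_2) = 0.09
By independence, V(S) = (1)²V(W_1) + (1)²V(W_2)
= (1)²·4 + (1)²·0.09 = 4.09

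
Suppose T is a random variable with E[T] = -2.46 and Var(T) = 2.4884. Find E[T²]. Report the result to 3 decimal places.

8.540

E[T²] = Var(T) + (E[T])² = 2.4884 + (-2.46)² = 8.54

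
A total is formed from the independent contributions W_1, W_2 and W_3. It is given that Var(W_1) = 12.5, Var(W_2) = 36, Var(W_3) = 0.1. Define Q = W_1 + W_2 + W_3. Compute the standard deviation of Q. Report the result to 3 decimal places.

6.971

By independence, Var(Q) = (1)²Var(W_1) + (1)²Var(W_2) + (1)²Var(W_3)
= (1)²·12.5 + (1)²·36 + (1)²·0.1 = 48.6
SD(Q) = √48.6 ≈ 6.971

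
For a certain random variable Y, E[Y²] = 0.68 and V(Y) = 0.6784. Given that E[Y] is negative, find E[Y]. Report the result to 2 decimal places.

-0.04

(E[Y])² = E[Y²] − V(Y) = 0.68 − 0.6784 = 0.0016
E[Y] = −√0.0016 = -0.04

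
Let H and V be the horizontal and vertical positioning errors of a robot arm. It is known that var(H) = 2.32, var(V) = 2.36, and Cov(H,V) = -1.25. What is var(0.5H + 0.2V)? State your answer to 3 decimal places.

0.424

var(0.5H + 0.2V) = (0.5)²·var(H) + (0.2)²·var(V) + 2·(0.5)·(0.2)·Cov(H,V)
= 0.25·2.32 + 0.04·2.36 + 0.2·-1.25 = 0.4244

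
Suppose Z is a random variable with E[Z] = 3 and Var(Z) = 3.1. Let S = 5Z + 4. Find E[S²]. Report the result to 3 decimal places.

438.500

E[5Z + 4] = 5·3 + 4 = 19
Var(5Z + 4) = (5)²·3.1 = 77.5
E[S²] = Var(S) + (E[S])² = 77.5 + (19)² = 438.5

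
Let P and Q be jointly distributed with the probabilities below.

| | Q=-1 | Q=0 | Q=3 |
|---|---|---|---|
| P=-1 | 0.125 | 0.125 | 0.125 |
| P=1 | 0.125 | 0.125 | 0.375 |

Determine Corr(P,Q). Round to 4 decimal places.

E[P] = 0.25,  E[Q] = 1.25
E[PQ] = 0.75
Cov(P,Q) = E[PQ] − E[P]E[Q] = 0.75 − (0.25)(1.25) = 0.4375
Var(P) = 0.9375,  Var(Q) = 3.1875
ρ = 0.4375 / √(0.9375·3.1875) ≈ 0.2531

0.2531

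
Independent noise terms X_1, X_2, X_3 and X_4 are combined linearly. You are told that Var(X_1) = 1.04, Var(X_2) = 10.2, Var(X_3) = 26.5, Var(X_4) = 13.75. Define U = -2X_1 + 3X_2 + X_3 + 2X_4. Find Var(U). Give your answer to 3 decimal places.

By independence, Var(U) = (-2)²Var(X_1) + (3)²Var(X_2) + (1)²Var(X_3) + (2)²Var(X_4)
= (-2)²·1.04 + (3)²·10.2 + (1)²·26.5 + (2)²·13.75 = 177.46

177.460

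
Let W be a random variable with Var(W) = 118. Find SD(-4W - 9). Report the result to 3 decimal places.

43.451

Var(-4W - 9) = (-4)²·118 = 1888
SD(-4W - 9) = √1888 ≈ 43.451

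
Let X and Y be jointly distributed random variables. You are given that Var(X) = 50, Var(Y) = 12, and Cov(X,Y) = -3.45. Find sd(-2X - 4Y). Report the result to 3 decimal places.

18.352

Var(-2X - 4Y) = (-2)²·Var(X) + (-4)²·Var(Y) + 2·(-2)·(-4)·Cov(X,Y)
= 4·50 + 16·12 + 16·-3.45 = 336.8
sd(-2X - 4Y) = √336.8 ≈ 18.352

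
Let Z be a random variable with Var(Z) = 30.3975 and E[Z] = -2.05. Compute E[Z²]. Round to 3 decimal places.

E[Z²] = Var(Z) + (E[Z])² = 30.3975 + (-2.05)² = 34.6

34.600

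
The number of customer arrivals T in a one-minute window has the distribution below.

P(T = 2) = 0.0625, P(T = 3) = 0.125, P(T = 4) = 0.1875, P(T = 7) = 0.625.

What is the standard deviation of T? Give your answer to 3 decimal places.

1.833

E[T] = (2)(0.0625) + (3)(0.125) + (4)(0.1875) + (7)(0.625) = 5.625
E[T²] = (2)²(0.0625) + (3)²(0.125) + (4)²(0.1875) + (7)²(0.625) = 35
Var(T) = E[T²] − (E[T])² = 35 − (5.625)² = 3.359375
σ(T) = √3.359375 ≈ 1.833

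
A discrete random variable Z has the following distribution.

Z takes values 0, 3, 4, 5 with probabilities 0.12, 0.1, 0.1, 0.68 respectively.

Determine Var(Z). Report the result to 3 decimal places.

E[Z] = (0)(0.12) + (3)(0.1) + (4)(0.1) + (5)(0.68) = 4.1
E[Z²] = (0)²(0.12) + (3)²(0.1) + (4)²(0.1) + (5)²(0.68) = 19.5
Var(Z) = E[Z²] − (E[Z])² = 19.5 − (4.1)² = 2.69

2.690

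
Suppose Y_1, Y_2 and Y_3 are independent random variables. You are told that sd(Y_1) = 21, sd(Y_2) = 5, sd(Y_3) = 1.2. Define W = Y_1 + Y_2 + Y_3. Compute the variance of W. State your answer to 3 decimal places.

467.440

var(Y_1) = 441, var(Y_2) = 25, var(Y_3) = 1.44
By independence, var(W) = (1)²var(Y_1) + (1)²var(Y_2) + (1)²var(Y_3)
= (1)²·441 + (1)²·25 + (1)²·1.44 = 467.44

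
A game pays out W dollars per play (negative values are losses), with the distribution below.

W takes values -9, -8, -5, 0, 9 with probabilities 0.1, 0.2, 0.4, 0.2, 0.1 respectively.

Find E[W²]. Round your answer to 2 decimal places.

39.00

E[W²] = (-9)²(0.1) + (-8)²(0.2) + (-5)²(0.4) + (0)²(0.2) + (9)²(0.1) = 39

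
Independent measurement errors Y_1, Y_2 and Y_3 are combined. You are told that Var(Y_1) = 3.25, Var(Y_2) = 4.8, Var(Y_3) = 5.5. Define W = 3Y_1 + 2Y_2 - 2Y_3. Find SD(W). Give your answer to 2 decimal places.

8.39

By independence, Var(W) = (3)²Var(Y_1) + (2)²Var(Y_2) + (-2)²Var(Y_3)
= (3)²·3.25 + (2)²·4.8 + (-2)²·5.5 = 70.45
SD(W) = √70.45 ≈ 8.39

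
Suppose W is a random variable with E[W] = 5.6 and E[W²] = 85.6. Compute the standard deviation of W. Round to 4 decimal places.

var(W) = 85.6 − (5.6)² = 54.24
SD(W) = √54.24 ≈ 7.3648

7.3648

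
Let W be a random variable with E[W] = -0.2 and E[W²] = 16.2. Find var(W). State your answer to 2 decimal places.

16.16

var(W) = 16.2 − (-0.2)² = 16.16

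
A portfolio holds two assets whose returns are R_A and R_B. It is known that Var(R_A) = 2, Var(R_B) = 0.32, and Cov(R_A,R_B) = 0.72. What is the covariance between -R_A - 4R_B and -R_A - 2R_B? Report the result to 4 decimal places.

Cov(-R_A - 4R_B, -R_A - 2R_B) = (-1)(-1)Var(R_A) + (-4)(-2)Var(R_B) + [(-1)(-2) + (-4)(-1)]Cov(R_A,R_B)
= 1·2 + 8·0.32 + 6·0.72 = 8.88

8.8800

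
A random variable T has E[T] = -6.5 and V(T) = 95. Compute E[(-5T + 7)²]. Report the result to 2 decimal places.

E[-5T + 7] = -5·-6.5 + 7 = 39.5
V(-5T + 7) = (-5)²·95 = 2375
E[(-5T + 7)²] = V((-5T + 7)) + (E[(-5T + 7)])² = 2375 + (39.5)² = 3935.25

3935.25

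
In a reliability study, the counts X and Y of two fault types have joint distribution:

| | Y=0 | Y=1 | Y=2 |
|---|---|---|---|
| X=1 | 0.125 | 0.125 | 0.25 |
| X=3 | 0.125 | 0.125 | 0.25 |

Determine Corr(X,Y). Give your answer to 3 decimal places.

E[X] = 2,  E[Y] = 1.25
E[XY] = 2.5
cov(X,Y) = E[XY] − E[X]E[Y] = 2.5 − (2)(1.25) = 0
var(X) = 1,  var(Y) = 0.6875
ρ = 0 / √(1·0.6875) ≈ 0.000

0.000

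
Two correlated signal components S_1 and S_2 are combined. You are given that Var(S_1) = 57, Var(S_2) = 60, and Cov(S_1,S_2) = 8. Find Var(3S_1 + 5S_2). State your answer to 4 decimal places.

2253.0000

Var(3S_1 + 5S_2) = (3)²·Var(S_1) + (5)²·Var(S_2) + 2·(3)·(5)·Cov(S_1,S_2)
= 9·57 + 25·60 + 30·8 = 2253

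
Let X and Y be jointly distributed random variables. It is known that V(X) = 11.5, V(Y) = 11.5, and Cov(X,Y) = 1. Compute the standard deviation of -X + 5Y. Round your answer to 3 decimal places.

V(-X + 5Y) = (-1)²·V(X) + (5)²·V(Y) + 2·(-1)·(5)·Cov(X,Y)
= 1·11.5 + 25·11.5 + -10·1 = 289
σ(-X + 5Y) = √289 ≈ 17.000

17.000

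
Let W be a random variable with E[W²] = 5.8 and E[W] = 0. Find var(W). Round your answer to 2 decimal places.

var(W) = 5.8 − (0)² = 5.8

5.80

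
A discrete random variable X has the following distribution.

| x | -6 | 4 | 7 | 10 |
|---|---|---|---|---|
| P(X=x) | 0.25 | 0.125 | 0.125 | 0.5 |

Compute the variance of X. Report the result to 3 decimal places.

43.359

E[X] = (-6)(0.25) + (4)(0.125) + (7)(0.125) + (10)(0.5) = 4.875
E[X²] = (-6)²(0.25) + (4)²(0.125) + (7)²(0.125) + (10)²(0.5) = 67.125
Var(X) = E[X²] − (E[X])² = 67.125 − (4.875)² = 43.359375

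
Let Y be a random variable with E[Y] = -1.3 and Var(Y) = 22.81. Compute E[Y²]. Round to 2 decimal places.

E[Y²] = Var(Y) + (E[Y])² = 22.81 + (-1.3)² = 24.5

24.50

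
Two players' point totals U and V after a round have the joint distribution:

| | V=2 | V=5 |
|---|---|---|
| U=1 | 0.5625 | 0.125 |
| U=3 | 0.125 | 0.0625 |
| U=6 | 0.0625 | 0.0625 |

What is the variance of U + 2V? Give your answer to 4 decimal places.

11.8750

E[U] = 2,  E[V] = 2.75,  E[UV] = 6.0625
var(U) = 6.875 − (2)² = 2.875;  var(V) = 9.25 − (2.75)² = 1.6875
cov(U,V) = 6.0625 − (2)(2.75) = 0.5625
var(U + 2V) = (1)²·2.875 + (2)²·1.6875 + 2·(1)·(2)·0.5625 = 11.875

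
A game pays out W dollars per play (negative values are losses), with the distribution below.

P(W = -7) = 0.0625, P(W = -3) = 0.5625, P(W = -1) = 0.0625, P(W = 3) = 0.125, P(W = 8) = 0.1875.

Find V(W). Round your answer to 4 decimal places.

E[W] = (-7)(0.0625) + (-3)(0.5625) + (-1)(0.0625) + (3)(0.125) + (8)(0.1875) = -0.3125
E[W²] = (-7)²(0.0625) + (-3)²(0.5625) + (-1)²(0.0625) + (3)²(0.125) + (8)²(0.1875) = 21.3125
V(W) = E[W²] − (E[W])² = 21.3125 − (-0.3125)² = 21.21484375

21.2148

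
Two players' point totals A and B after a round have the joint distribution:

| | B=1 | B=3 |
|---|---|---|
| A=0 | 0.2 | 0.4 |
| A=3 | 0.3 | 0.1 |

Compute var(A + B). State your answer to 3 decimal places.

E[A] = 1.2,  E[B] = 2,  E[AB] = 1.8
var(A) = 3.6 − (1.2)² = 2.16;  var(B) = 5 − (2)² = 1
Cov(A,B) = 1.8 − (1.2)(2) = -0.6
var(A + B) = (1)²·2.16 + (1)²·1 + 2·(1)·(1)·-0.6 = 1.96

1.960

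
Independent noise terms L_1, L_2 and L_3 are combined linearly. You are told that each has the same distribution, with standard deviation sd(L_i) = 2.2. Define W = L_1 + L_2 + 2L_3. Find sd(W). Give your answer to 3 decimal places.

5.389

Var(L_i) = (2.2)² = 4.84
By independence, Var(W) = (1)²Var(L_1) + (1)²Var(L_2) + (2)²Var(L_3)
= (1)²·4.84 + (1)²·4.84 + (2)²·4.84 = 29.04
sd(W) = √29.04 ≈ 5.389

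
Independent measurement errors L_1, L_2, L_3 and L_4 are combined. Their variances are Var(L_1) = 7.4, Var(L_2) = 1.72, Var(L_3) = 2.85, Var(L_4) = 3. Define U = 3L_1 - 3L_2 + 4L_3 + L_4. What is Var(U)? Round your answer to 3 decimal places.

130.680

By independence, Var(U) = (3)²Var(L_1) + (-3)²Var(L_2) + (4)²Var(L_3) + (1)²Var(L_4)
= (3)²·7.4 + (-3)²·1.72 + (4)²·2.85 + (1)²·3 = 130.68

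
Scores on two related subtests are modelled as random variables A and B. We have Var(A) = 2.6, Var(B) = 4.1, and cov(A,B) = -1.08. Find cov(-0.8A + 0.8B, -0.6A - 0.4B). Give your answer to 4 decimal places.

0.1088

cov(-0.8A + 0.8B, -0.6A - 0.4B) = (-0.8)(-0.6)Var(A) + (0.8)(-0.4)Var(B) + [(-0.8)(-0.4) + (0.8)(-0.6)]cov(A,B)
= 0.48·2.6 + -0.32·4.1 + -0.16·-1.08 = 0.1088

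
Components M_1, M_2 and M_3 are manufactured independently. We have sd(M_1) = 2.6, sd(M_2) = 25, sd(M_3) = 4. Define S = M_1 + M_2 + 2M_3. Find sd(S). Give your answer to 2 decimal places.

26.38

Var(M_1) = 6.76, Var(M_2) = 625, Var(M_3) = 16
By independence, Var(S) = (1)²Var(M_1) + (1)²Var(M_2) + (2)²Var(M_3)
= (1)²·6.76 + (1)²·625 + (2)²·16 = 695.76
sd(S) = √695.76 ≈ 26.38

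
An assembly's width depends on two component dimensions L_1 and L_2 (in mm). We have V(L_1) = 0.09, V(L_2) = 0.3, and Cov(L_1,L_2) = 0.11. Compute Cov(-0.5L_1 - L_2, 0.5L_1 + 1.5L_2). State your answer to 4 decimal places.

-0.6100

Cov(-0.5L_1 - L_2, 0.5L_1 + 1.5L_2) = (-0.5)(0.5)V(L_1) + (-1)(1.5)V(L_2) + [(-0.5)(1.5) + (-1)(0.5)]Cov(L_1,L_2)
= -0.25·0.09 + -1.5·0.3 + -1.25·0.11 = -0.61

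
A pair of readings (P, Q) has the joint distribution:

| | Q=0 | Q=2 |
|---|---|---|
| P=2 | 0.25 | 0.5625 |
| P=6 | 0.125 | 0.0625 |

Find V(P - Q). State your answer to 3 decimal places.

4.250

E[P] = 2.75,  E[Q] = 1.25,  E[PQ] = 3
V(P) = 10 − (2.75)² = 2.4375;  V(Q) = 2.5 − (1.25)² = 0.9375
Cov(P,Q) = 3 − (2.75)(1.25) = -0.4375
V(P - Q) = (1)²·2.4375 + (-1)²·0.9375 + 2·(1)·(-1)·-0.4375 = 4.25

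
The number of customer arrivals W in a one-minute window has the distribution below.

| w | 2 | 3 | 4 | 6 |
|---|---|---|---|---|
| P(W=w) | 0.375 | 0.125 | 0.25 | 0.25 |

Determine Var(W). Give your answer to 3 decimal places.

E[W] = (2)(0.375) + (3)(0.125) + (4)(0.25) + (6)(0.25) = 3.625
E[W²] = (2)²(0.375) + (3)²(0.125) + (4)²(0.25) + (6)²(0.25) = 15.625
Var(W) = E[W²] − (E[W])² = 15.625 − (3.625)² = 2.484375

2.484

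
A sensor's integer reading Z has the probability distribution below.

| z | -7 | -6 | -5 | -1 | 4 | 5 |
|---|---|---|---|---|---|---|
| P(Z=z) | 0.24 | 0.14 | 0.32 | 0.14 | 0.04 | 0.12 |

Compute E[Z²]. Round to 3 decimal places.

E[Z²] = (-7)²(0.24) + (-6)²(0.14) + (-5)²(0.32) + (-1)²(0.14) + (4)²(0.04) + (5)²(0.12) = 28.58

28.580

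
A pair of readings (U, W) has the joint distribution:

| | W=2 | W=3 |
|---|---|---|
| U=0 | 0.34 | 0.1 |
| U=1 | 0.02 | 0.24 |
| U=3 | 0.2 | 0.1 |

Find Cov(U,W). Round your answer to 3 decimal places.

E[U] = 1.16,  E[W] = 2.44
E[UW] = 2.86
Cov(U,W) = E[UW] − E[U]E[W] = 2.86 − (1.16)(2.44) = 0.0296

0.030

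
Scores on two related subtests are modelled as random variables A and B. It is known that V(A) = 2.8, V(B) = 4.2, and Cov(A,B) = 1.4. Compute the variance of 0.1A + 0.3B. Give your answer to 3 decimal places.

0.490

V(0.1A + 0.3B) = (0.1)²·V(A) + (0.3)²·V(B) + 2·(0.1)·(0.3)·Cov(A,B)
= 0.01·2.8 + 0.09·4.2 + 0.06·1.4 = 0.49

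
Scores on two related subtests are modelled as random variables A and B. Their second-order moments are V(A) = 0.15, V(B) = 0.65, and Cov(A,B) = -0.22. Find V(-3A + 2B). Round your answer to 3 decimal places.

V(-3A + 2B) = (-3)²·V(A) + (2)²·V(B) + 2·(-3)·(2)·Cov(A,B)
= 9·0.15 + 4·0.65 + -12·-0.22 = 6.59

6.590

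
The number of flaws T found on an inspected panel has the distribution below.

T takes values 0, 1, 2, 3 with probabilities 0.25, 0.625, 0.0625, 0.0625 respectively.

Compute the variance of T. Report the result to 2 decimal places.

E[T] = (0)(0.25) + (1)(0.625) + (2)(0.0625) + (3)(0.0625) = 0.9375
E[T²] = (0)²(0.25) + (1)²(0.625) + (2)²(0.0625) + (3)²(0.0625) = 1.4375
var(T) = E[T²] − (E[T])² = 1.4375 − (0.9375)² = 0.55859375

0.56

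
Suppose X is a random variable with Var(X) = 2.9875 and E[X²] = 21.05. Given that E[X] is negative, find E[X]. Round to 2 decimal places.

(E[X])² = E[X²] − Var(X) = 21.05 − 2.9875 = 18.0625
E[X] = −√18.0625 = -4.25

-4.25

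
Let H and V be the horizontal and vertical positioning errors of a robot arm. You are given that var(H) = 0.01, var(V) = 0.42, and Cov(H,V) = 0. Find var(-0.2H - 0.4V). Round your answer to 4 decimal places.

0.0676

var(-0.2H - 0.4V) = (-0.2)²·var(H) + (-0.4)²·var(V) + 2·(-0.2)·(-0.4)·Cov(H,V)
= 0.04·0.01 + 0.16·0.42 + 0.16·0 = 0.0676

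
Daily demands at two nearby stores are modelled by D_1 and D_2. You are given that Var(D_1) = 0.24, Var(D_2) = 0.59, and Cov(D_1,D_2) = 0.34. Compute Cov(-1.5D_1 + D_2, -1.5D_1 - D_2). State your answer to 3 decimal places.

Cov(-1.5D_1 + D_2, -1.5D_1 - D_2) = (-1.5)(-1.5)Var(D_1) + (1)(-1)Var(D_2) + [(-1.5)(-1) + (1)(-1.5)]Cov(D_1,D_2)
= 2.25·0.24 + -1·0.59 + 0·0.34 = -0.05

-0.050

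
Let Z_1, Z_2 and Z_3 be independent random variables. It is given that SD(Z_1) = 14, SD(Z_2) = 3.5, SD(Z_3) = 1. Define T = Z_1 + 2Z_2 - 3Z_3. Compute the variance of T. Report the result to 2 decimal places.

Var(Z_1) = 196, Var(Z_2) = 12.25, Var(Z_3) = 1
By independence, Var(T) = (1)²Var(Z_1) + (2)²Var(Z_2) + (-3)²Var(Z_3)
= (1)²·196 + (2)²·12.25 + (-3)²·1 = 254

254.00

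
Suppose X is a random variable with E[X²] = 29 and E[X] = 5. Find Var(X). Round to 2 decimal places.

Var(X) = 29 − (5)² = 4

4.00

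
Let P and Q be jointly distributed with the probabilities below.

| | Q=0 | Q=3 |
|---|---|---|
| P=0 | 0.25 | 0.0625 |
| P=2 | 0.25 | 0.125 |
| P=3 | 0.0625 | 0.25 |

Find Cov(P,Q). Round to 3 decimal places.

0.785

E[P] = 1.6875,  E[Q] = 1.3125
E[PQ] = 3
Cov(P,Q) = E[PQ] − E[P]E[Q] = 3 − (1.6875)(1.3125) = 0.78515625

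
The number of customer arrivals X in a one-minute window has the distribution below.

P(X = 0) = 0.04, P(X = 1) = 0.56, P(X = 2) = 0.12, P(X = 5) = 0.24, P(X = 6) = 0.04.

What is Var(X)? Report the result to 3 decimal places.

E[X] = (0)(0.04) + (1)(0.56) + (2)(0.12) + (5)(0.24) + (6)(0.04) = 2.24
E[X²] = (0)²(0.04) + (1)²(0.56) + (2)²(0.12) + (5)²(0.24) + (6)²(0.04) = 8.48
Var(X) = E[X²] − (E[X])² = 8.48 − (2.24)² = 3.4624

3.462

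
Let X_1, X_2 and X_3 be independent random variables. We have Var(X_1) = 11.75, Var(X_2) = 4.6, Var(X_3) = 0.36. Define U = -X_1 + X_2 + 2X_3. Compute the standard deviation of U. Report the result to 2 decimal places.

By independence, Var(U) = (-1)²Var(X_1) + (1)²Var(X_2) + (2)²Var(X_3)
= (-1)²·11.75 + (1)²·4.6 + (2)²·0.36 = 17.79
SD(U) = √17.79 ≈ 4.22

4.22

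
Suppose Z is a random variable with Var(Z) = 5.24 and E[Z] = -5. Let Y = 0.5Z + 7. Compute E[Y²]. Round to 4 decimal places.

E[0.5Z + 7] = 0.5·-5 + 7 = 4.5
Var(0.5Z + 7) = (0.5)²·5.24 = 1.31
E[Y²] = Var(Y) + (E[Y])² = 1.31 + (4.5)² = 21.56

21.5600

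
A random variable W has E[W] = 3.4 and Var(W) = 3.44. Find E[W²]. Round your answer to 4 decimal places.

E[W²] = Var(W) + (E[W])² = 3.44 + (3.4)² = 15

15.0000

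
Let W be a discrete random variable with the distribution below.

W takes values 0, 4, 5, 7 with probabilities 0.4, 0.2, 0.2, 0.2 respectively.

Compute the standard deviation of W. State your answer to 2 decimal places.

E[W] = (0)(0.4) + (4)(0.2) + (5)(0.2) + (7)(0.2) = 3.2
E[W²] = (0)²(0.4) + (4)²(0.2) + (5)²(0.2) + (7)²(0.2) = 18
Var(W) = E[W²] − (E[W])² = 18 − (3.2)² = 7.76
SD(W) = √7.76 ≈ 2.79

2.79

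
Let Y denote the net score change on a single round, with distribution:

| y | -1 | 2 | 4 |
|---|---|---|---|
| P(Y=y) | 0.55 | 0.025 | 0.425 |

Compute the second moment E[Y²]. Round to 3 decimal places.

7.450

E[Y²] = (-1)²(0.55) + (2)²(0.025) + (4)²(0.425) = 7.45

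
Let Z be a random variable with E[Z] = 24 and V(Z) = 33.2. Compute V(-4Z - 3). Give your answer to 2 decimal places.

531.20

V(-4Z - 3) = (-4)²·V(Z) = 16·33.2 = 531.2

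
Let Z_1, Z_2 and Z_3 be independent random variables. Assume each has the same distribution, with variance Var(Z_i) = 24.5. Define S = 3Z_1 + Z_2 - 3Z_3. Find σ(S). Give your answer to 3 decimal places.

21.575

By independence, Var(S) = (3)²Var(Z_1) + (1)²Var(Z_2) + (-3)²Var(Z_3)
= (3)²·24.5 + (1)²·24.5 + (-3)²·24.5 = 465.5
σ(S) = √465.5 ≈ 21.575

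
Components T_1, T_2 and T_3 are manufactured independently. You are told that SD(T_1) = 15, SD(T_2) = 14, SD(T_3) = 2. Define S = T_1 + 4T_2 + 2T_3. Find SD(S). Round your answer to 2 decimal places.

58.11

V(T_1) = 225, V(T_2) = 196, V(T_3) = 4
By independence, V(S) = (1)²V(T_1) + (4)²V(T_2) + (2)²V(T_3)
= (1)²·225 + (4)²·196 + (2)²·4 = 3377
SD(S) = √3377 ≈ 58.11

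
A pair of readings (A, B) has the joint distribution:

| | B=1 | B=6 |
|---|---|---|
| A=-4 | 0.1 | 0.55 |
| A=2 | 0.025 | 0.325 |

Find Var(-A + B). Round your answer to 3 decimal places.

E[A] = -1.9,  E[B] = 5.375,  E[AB] = -9.65
Var(A) = 11.8 − (-1.9)² = 8.19;  Var(B) = 31.625 − (5.375)² = 2.734375
cov(A,B) = -9.65 − (-1.9)(5.375) = 0.5625
Var(-A + B) = (-1)²·8.19 + (1)²·2.734375 + 2·(-1)·(1)·0.5625 = 9.799375

9.799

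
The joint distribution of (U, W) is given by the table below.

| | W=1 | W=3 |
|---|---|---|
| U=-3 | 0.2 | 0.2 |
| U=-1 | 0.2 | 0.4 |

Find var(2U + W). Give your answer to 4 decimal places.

5.4400

E[U] = -1.8,  E[W] = 2.2,  E[UW] = -3.8
var(U) = 4.2 − (-1.8)² = 0.96;  var(W) = 5.8 − (2.2)² = 0.96
cov(U,W) = -3.8 − (-1.8)(2.2) = 0.16
var(2U + W) = (2)²·0.96 + (1)²·0.96 + 2·(2)·(1)·0.16 = 5.44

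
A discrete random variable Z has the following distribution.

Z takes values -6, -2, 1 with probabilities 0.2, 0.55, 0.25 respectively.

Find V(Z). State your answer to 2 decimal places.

E[Z] = (-6)(0.2) + (-2)(0.55) + (1)(0.25) = -2.05
E[Z²] = (-6)²(0.2) + (-2)²(0.55) + (1)²(0.25) = 9.65
V(Z) = E[Z²] − (E[Z])² = 9.65 − (-2.05)² = 5.4475

5.45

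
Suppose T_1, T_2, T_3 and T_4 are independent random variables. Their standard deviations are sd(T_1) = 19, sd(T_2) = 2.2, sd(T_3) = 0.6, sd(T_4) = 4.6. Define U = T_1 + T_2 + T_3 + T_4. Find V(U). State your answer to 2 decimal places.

V(T_1) = 361, V(T_2) = 4.84, V(T_3) = 0.36, V(T_4) = 21.16
By independence, V(U) = (1)²V(T_1) + (1)²V(T_2) + (1)²V(T_3) + (1)²V(T_4)
= (1)²·361 + (1)²·4.84 + (1)²·0.36 + (1)²·21.16 = 387.36

387.36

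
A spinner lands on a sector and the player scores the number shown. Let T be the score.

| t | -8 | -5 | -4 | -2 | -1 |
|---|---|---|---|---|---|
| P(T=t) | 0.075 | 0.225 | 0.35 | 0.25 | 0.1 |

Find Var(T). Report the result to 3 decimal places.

3.249

E[T] = (-8)(0.075) + (-5)(0.225) + (-4)(0.35) + (-2)(0.25) + (-1)(0.1) = -3.725
E[T²] = (-8)²(0.075) + (-5)²(0.225) + (-4)²(0.35) + (-2)²(0.25) + (-1)²(0.1) = 17.125
Var(T) = E[T²] − (E[T])² = 17.125 − (-3.725)² = 3.249375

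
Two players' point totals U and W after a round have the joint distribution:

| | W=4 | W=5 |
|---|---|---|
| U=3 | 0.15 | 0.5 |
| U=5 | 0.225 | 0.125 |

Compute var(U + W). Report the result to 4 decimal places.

E[U] = 3.7,  E[W] = 4.625,  E[UW] = 16.925
var(U) = 14.6 − (3.7)² = 0.91;  var(W) = 21.625 − (4.625)² = 0.234375
cov(U,W) = 16.925 − (3.7)(4.625) = -0.1875
var(U + W) = (1)²·0.91 + (1)²·0.234375 + 2·(1)·(1)·-0.1875 = 0.769375

0.7694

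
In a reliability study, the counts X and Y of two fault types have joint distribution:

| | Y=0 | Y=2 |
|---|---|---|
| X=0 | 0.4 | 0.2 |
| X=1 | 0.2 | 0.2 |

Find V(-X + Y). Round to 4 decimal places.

E[X] = 0.4,  E[Y] = 0.8,  E[XY] = 0.4
V(X) = 0.4 − (0.4)² = 0.24;  V(Y) = 1.6 − (0.8)² = 0.96
Cov(X,Y) = 0.4 − (0.4)(0.8) = 0.08
V(-X + Y) = (-1)²·0.24 + (1)²·0.96 + 2·(-1)·(1)·0.08 = 1.04

1.0400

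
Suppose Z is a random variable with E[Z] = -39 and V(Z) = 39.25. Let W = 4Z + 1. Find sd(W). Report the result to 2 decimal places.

V(4Z + 1) = (4)²·39.25 = 628
sd(W) = √628 ≈ 25.06

25.06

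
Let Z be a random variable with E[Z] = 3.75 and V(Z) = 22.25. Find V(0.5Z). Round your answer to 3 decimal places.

V(0.5Z) = (0.5)²·V(Z) = 0.25·22.25 = 5.5625

5.563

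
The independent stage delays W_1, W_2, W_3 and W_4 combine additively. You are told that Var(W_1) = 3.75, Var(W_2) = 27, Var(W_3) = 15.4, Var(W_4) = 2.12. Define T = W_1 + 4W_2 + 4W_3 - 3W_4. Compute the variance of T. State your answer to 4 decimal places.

By independence, Var(T) = (1)²Var(W_1) + (4)²Var(W_2) + (4)²Var(W_3) + (-3)²Var(W_4)
= (1)²·3.75 + (4)²·27 + (4)²·15.4 + (-3)²·2.12 = 701.23

701.2300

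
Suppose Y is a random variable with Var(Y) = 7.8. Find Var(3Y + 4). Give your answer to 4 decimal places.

70.2000

Var(3Y + 4) = (3)²·Var(Y) = 9·7.8 = 70.2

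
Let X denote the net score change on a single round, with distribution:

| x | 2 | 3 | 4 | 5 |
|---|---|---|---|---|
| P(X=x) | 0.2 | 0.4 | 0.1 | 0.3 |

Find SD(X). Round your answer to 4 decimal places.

1.1180

E[X] = (2)(0.2) + (3)(0.4) + (4)(0.1) + (5)(0.3) = 3.5
E[X²] = (2)²(0.2) + (3)²(0.4) + (4)²(0.1) + (5)²(0.3) = 13.5
Var(X) = E[X²] − (E[X])² = 13.5 − (3.5)² = 1.25
SD(X) = √1.25 ≈ 1.1180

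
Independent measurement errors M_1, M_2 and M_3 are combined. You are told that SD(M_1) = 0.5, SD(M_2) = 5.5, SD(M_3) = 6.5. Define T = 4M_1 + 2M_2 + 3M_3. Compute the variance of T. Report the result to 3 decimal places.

505.250

Var(M_1) = 0.25, Var(M_2) = 30.25, Var(M_3) = 42.25
By independence, Var(T) = (4)²Var(M_1) + (2)²Var(M_2) + (3)²Var(M_3)
= (4)²·0.25 + (2)²·30.25 + (3)²·42.25 = 505.25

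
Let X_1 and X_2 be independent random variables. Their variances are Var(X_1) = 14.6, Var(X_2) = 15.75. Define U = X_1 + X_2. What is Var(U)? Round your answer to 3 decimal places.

By independence, Var(U) = (1)²Var(X_1) + (1)²Var(X_2)
= (1)²·14.6 + (1)²·15.75 = 30.35

30.350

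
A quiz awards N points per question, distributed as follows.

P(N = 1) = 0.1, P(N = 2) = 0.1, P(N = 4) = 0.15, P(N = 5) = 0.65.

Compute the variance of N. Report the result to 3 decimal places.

1.928

E[N] = (1)(0.1) + (2)(0.1) + (4)(0.15) + (5)(0.65) = 4.15
E[N²] = (1)²(0.1) + (2)²(0.1) + (4)²(0.15) + (5)²(0.65) = 19.15
var(N) = E[N²] − (E[N])² = 19.15 − (4.15)² = 1.9275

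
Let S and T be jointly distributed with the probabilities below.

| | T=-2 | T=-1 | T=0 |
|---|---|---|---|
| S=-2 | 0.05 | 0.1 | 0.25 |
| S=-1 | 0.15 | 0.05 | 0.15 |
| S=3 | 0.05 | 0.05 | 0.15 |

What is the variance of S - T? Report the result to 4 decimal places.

4.7100

E[S] = -0.4,  E[T] = -0.7,  E[ST] = 0.3
Var(S) = 4.2 − (-0.4)² = 4.04;  Var(T) = 1.2 − (-0.7)² = 0.71
Cov(S,T) = 0.3 − (-0.4)(-0.7) = 0.02
Var(S - T) = (1)²·4.04 + (-1)²·0.71 + 2·(1)·(-1)·0.02 = 4.71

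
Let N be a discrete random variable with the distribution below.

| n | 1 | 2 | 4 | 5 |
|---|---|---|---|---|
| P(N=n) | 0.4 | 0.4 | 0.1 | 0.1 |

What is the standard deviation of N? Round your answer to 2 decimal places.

1.30

E[N] = (1)(0.4) + (2)(0.4) + (4)(0.1) + (5)(0.1) = 2.1
E[N²] = (1)²(0.4) + (2)²(0.4) + (4)²(0.1) + (5)²(0.1) = 6.1
Var(N) = E[N²] − (E[N])² = 6.1 − (2.1)² = 1.69
SD(N) = √1.69 ≈ 1.30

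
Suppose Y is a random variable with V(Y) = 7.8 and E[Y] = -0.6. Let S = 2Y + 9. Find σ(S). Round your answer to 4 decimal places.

V(2Y + 9) = (2)²·7.8 = 31.2
σ(S) = √31.2 ≈ 5.5857

5.5857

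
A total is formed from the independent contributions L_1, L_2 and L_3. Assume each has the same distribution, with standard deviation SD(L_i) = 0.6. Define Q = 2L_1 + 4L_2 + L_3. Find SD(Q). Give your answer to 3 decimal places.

var(L_i) = (0.6)² = 0.36
By independence, var(Q) = (2)²var(L_1) + (4)²var(L_2) + (1)²var(L_3)
= (2)²·0.36 + (4)²·0.36 + (1)²·0.36 = 7.56
SD(Q) = √7.56 ≈ 2.750

2.750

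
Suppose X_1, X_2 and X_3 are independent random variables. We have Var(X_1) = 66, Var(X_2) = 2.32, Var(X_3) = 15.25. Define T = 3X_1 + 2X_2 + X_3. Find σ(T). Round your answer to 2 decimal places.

24.87

By independence, Var(T) = (3)²Var(X_1) + (2)²Var(X_2) + (1)²Var(X_3)
= (3)²·66 + (2)²·2.32 + (1)²·15.25 = 618.53
σ(T) = √618.53 ≈ 24.87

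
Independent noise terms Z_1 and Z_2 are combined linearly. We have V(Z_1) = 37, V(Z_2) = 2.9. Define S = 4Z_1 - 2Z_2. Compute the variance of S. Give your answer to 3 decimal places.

603.600

By independence, V(S) = (4)²V(Z_1) + (-2)²V(Z_2)
= (4)²·37 + (-2)²·2.9 = 603.6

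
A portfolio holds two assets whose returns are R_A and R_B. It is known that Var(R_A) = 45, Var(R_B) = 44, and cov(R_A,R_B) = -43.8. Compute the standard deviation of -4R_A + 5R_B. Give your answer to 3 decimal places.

59.766

Var(-4R_A + 5R_B) = (-4)²·Var(R_A) + (5)²·Var(R_B) + 2·(-4)·(5)·cov(R_A,R_B)
= 16·45 + 25·44 + -40·-43.8 = 3572
SD(-4R_A + 5R_B) = √3572 ≈ 59.766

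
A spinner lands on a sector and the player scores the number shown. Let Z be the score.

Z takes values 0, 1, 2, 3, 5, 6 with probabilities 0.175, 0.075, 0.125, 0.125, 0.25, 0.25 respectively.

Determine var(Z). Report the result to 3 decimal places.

E[Z] = (0)(0.175) + (1)(0.075) + (2)(0.125) + (3)(0.125) + (5)(0.25) + (6)(0.25) = 3.45
E[Z²] = (0)²(0.175) + (1)²(0.075) + (2)²(0.125) + (3)²(0.125) + (5)²(0.25) + (6)²(0.25) = 16.95
var(Z) = E[Z²] − (E[Z])² = 16.95 − (3.45)² = 5.0475

5.048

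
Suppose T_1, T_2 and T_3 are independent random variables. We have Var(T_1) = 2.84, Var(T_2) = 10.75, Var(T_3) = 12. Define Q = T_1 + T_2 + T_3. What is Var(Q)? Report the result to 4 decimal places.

25.5900

By independence, Var(Q) = (1)²Var(T_1) + (1)²Var(T_2) + (1)²Var(T_3)
= (1)²·2.84 + (1)²·10.75 + (1)²·12 = 25.59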